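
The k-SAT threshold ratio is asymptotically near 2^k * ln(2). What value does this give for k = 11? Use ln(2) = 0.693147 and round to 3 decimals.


Using the asymptotic formula: threshold ~ 2^k * ln(2).
2^11 = 2048.
2048 * 0.693147 = 1419.565.

1419.565


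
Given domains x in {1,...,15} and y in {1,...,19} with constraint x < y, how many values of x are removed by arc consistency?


For the constraint x < y, x needs a supporting value in y's domain.
x can be at most 18 (one less than y's maximum).
Valid x values from domain: 15 out of 15.
Pruned = 15 - 15 = 0.

0


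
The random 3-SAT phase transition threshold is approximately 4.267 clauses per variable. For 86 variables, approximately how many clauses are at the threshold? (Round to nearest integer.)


The 3-SAT phase transition occurs at approximately 4.267 clauses per variable.
m = 4.267 * 86 = 366.962.
Rounded to nearest integer: 367.

367


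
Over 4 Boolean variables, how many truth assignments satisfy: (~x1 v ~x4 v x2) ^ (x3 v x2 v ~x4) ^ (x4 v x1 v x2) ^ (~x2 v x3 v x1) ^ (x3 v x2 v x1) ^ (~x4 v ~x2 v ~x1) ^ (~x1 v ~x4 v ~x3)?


Enumerate all 16 truth assignments over 4 variables.
Test each against every clause.
Satisfying assignments found: 7.

7


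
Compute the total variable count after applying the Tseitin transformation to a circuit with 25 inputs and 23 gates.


The Tseitin transformation introduces one auxiliary variable per gate.
Total variables = inputs + gates = 25 + 23 = 48.

48


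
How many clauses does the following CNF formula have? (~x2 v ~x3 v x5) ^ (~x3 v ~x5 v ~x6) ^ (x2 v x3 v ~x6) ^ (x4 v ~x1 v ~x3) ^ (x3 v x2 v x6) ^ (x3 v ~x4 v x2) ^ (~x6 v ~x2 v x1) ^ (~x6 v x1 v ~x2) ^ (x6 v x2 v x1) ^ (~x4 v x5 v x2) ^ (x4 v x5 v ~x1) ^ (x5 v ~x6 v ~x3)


Each group enclosed in parentheses joined by ^ is one clause.
Counting the conjuncts: 12 clauses.

12


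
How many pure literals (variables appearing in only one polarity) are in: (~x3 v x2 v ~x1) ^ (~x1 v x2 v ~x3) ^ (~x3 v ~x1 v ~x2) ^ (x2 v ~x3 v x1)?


A pure literal appears in only one polarity across all clauses.
Pure literals: x3 (negative only).
Count = 1.

1


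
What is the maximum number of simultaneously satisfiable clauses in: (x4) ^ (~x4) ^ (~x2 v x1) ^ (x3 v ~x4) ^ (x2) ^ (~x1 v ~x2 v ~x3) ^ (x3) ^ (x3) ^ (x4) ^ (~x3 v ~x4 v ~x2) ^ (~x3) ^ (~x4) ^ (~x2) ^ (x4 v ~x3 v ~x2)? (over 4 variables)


Enumerate all 16 truth assignments.
For each, count how many of the 14 clauses are satisfied.
The formula is not fully satisfiable, so the maximum is below 14.
Maximum simultaneously satisfiable clauses = 10.

10


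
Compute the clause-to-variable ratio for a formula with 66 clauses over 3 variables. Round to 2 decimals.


Clause-to-variable ratio = clauses / variables.
66 / 3 = 22.0.

22.0


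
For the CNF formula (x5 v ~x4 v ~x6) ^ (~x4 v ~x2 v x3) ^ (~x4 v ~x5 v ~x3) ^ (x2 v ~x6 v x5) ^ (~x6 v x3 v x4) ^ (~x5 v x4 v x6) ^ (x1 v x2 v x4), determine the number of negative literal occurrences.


Scan each clause for negated literals.
Clause 1: 2 negative; Clause 2: 2 negative; Clause 3: 3 negative; Clause 4: 1 negative; Clause 5: 1 negative; Clause 6: 1 negative; Clause 7: 0 negative.
Total negative literal occurrences = 10.

10


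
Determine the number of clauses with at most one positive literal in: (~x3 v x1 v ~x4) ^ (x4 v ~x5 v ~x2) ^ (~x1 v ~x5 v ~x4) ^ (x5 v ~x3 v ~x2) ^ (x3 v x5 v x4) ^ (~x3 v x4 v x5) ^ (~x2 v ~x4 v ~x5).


A Horn clause has at most one positive literal.
Clause 1: 1 positive lit(s) -> Horn
Clause 2: 1 positive lit(s) -> Horn
Clause 3: 0 positive lit(s) -> Horn
Clause 4: 1 positive lit(s) -> Horn
Clause 5: 3 positive lit(s) -> not Horn
Clause 6: 2 positive lit(s) -> not Horn
Clause 7: 0 positive lit(s) -> Horn
Total Horn clauses = 5.

5


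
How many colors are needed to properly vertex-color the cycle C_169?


An odd cycle cannot be 2-colored: alternating two colors around the cycle returns to the start with a conflict.
Since 169 is odd, three colors are required (and three suffice).
Chromatic number = 3.

3


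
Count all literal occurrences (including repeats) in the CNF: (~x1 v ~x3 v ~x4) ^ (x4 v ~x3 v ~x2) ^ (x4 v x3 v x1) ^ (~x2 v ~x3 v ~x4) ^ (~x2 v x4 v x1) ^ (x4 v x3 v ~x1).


Clause lengths: 3, 3, 3, 3, 3, 3.
Sum = 3 + 3 + 3 + 3 + 3 + 3 = 18.

18


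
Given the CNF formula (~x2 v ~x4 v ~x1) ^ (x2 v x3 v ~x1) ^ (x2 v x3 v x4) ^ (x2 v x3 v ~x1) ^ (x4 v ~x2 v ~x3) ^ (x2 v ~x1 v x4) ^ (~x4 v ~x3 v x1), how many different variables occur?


Identify each distinct variable in the formula.
Variables found: x1, x2, x3, x4.
Total distinct variables = 4.

4


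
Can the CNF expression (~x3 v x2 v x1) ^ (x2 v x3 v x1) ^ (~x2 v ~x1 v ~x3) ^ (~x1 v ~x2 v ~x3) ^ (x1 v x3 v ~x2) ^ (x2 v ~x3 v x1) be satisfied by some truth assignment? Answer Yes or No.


Check all 8 possible truth assignments.
Number of satisfying assignments found: 4.
The formula is satisfiable.

Yes


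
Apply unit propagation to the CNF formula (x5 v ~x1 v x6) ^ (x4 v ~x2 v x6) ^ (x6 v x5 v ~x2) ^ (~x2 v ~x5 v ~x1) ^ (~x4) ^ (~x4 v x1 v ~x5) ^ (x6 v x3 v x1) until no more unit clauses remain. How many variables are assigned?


Unit propagation repeatedly assigns the literal in any unit clause, then simplifies.
Assignments in order: x4 = F.
No further unit clauses remain.
Total variables assigned = 1.

1


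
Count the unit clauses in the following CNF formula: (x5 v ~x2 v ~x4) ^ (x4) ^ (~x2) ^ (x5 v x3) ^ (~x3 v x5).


A unit clause contains exactly one literal.
Unit clauses found: (x4), (~x2).
Count = 2.

2


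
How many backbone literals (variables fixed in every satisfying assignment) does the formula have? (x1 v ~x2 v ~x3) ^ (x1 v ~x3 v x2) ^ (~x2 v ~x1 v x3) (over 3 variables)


Find all satisfying assignments: 5 model(s).
Check which variables have the same value in every model.
No variable is fixed across all models.
Backbone size = 0.

0


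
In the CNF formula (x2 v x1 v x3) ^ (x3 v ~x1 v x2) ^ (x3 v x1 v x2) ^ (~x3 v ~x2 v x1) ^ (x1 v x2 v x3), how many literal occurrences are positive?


Scan each clause for unnegated literals.
Clause 1: 3 positive; Clause 2: 2 positive; Clause 3: 3 positive; Clause 4: 1 positive; Clause 5: 3 positive.
Total positive literal occurrences = 12.

12


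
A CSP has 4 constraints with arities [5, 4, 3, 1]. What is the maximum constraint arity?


The arities are: 5, 4, 3, 1.
Scan for the maximum value.
Maximum arity = 5.

5


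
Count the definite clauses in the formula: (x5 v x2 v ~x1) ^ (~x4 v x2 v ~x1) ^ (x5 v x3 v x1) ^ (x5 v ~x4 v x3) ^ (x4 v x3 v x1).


A definite clause has exactly one positive literal.
Clause 1: 2 positive -> not definite
Clause 2: 1 positive -> definite
Clause 3: 3 positive -> not definite
Clause 4: 2 positive -> not definite
Clause 5: 3 positive -> not definite
Definite clause count = 1.

1


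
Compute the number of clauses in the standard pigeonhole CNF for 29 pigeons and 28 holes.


The PHP encoding has two parts:
1) At-least-one-hole clauses: 29 (one per pigeon, each with 28 literals).
2) At-most-one-pigeon-per-hole clauses: 28 holes * C(29,2) = 28 * 406 = 11368.
Total clauses = 29 + 11368 = 11397.

11397


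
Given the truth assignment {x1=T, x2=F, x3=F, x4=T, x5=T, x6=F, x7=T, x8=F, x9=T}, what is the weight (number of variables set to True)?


The weight is the number of variables assigned True.
True variables: x1, x4, x5, x7, x9.
Weight = 5.

5


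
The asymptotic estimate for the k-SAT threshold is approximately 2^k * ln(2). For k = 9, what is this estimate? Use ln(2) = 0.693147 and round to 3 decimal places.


Using the asymptotic formula: threshold ~ 2^k * ln(2).
2^9 = 512.
512 * 0.693147 = 354.891.

354.891


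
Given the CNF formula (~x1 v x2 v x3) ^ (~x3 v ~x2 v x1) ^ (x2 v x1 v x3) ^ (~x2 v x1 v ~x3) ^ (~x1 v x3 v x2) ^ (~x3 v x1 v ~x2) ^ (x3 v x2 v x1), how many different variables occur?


Identify each distinct variable in the formula.
Variables found: x1, x2, x3.
Total distinct variables = 3.

3


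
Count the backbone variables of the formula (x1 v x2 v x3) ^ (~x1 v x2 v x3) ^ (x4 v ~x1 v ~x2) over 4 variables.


Find all satisfying assignments: 10 model(s).
Check which variables have the same value in every model.
No variable is fixed across all models.
Backbone size = 0.

0


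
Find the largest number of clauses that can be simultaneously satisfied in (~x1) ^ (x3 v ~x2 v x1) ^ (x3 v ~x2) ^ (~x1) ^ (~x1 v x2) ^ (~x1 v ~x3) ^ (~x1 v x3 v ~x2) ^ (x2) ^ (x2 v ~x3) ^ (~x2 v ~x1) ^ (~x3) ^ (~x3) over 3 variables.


Enumerate all 8 truth assignments.
For each, count how many of the 12 clauses are satisfied.
The formula is not fully satisfiable, so the maximum is below 12.
Maximum simultaneously satisfiable clauses = 11.

11


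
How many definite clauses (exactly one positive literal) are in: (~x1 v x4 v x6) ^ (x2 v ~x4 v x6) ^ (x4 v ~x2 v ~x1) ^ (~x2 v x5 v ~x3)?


A definite clause has exactly one positive literal.
Clause 1: 2 positive -> not definite
Clause 2: 2 positive -> not definite
Clause 3: 1 positive -> definite
Clause 4: 1 positive -> definite
Definite clause count = 2.

2


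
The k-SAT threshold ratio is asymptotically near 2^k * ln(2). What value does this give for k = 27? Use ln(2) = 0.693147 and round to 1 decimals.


Using the asymptotic formula: threshold ~ 2^k * ln(2).
2^27 = 134217728.
134217728 * 0.693147 = 93032615.5.

93032615.5


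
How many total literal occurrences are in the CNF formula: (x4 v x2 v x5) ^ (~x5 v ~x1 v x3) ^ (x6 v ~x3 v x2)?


Clause lengths: 3, 3, 3.
Sum = 3 + 3 + 3 = 9.

9


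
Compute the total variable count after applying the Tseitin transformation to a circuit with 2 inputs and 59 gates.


The Tseitin transformation introduces one auxiliary variable per gate.
Total variables = inputs + gates = 2 + 59 = 61.

61


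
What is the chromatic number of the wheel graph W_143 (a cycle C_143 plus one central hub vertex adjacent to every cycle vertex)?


W_143 consists of the cycle C_143 together with a hub vertex adjacent to every cycle vertex.
The cycle C_143 needs 3 colors (odd cycle -> 3).
The hub is adjacent to every cycle vertex, so it must receive a new color distinct from all of them.
Chromatic number = 3 + 1 = 4.

4


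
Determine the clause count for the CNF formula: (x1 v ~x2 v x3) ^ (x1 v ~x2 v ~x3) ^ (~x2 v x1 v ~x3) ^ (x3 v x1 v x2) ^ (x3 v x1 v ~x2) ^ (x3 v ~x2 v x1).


Each group enclosed in parentheses joined by ^ is one clause.
Counting the conjuncts: 6 clauses.

6


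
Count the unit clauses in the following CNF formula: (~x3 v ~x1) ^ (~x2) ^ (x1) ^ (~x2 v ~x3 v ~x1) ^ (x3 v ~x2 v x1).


A unit clause contains exactly one literal.
Unit clauses found: (~x2), (x1).
Count = 2.

2


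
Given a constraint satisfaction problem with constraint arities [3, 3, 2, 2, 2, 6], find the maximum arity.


The arities are: 3, 3, 2, 2, 2, 6.
Scan for the maximum value.
Maximum arity = 6.

6


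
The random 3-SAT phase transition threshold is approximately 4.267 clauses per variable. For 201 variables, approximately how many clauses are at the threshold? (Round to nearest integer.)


The 3-SAT phase transition occurs at approximately 4.267 clauses per variable.
m = 4.267 * 201 = 857.667.
Rounded to nearest integer: 858.

858


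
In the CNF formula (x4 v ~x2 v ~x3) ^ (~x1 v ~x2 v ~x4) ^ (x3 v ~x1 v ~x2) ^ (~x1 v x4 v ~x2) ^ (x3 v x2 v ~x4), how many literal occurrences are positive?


Scan each clause for unnegated literals.
Clause 1: 1 positive; Clause 2: 0 positive; Clause 3: 1 positive; Clause 4: 1 positive; Clause 5: 2 positive.
Total positive literal occurrences = 5.

5


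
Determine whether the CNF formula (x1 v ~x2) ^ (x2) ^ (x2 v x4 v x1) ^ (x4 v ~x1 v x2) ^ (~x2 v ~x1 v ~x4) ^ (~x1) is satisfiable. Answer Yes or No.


Check all 16 possible truth assignments.
Number of satisfying assignments found: 0.
The formula is unsatisfiable.

No


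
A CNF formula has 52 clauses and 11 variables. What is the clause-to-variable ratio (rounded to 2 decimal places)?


Clause-to-variable ratio = clauses / variables.
52 / 11 = 4.73.

4.73


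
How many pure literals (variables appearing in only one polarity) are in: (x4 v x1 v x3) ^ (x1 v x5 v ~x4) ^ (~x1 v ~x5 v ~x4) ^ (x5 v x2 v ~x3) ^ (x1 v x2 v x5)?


A pure literal appears in only one polarity across all clauses.
Pure literals: x2 (positive only).
Count = 1.

1


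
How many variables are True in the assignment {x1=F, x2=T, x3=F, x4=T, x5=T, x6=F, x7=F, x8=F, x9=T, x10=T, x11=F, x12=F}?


The weight is the number of variables assigned True.
True variables: x2, x4, x5, x9, x10.
Weight = 5.

5


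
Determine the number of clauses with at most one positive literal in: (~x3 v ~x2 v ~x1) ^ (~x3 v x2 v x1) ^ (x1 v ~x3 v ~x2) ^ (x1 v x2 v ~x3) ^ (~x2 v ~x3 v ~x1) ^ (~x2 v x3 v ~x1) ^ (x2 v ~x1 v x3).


A Horn clause has at most one positive literal.
Clause 1: 0 positive lit(s) -> Horn
Clause 2: 2 positive lit(s) -> not Horn
Clause 3: 1 positive lit(s) -> Horn
Clause 4: 2 positive lit(s) -> not Horn
Clause 5: 0 positive lit(s) -> Horn
Clause 6: 1 positive lit(s) -> Horn
Clause 7: 2 positive lit(s) -> not Horn
Total Horn clauses = 4.

4


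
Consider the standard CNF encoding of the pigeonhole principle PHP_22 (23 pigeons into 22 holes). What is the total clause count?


The PHP encoding has two parts:
1) At-least-one-hole clauses: 23 (one per pigeon, each with 22 literals).
2) At-most-one-pigeon-per-hole clauses: 22 holes * C(23,2) = 22 * 253 = 5566.
Total clauses = 23 + 5566 = 5589.

5589


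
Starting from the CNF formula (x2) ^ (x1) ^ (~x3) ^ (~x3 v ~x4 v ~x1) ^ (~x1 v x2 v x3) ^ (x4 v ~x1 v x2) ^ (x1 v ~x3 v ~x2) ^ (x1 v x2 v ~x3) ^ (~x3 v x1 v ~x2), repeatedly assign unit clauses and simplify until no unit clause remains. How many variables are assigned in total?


Unit propagation repeatedly assigns the literal in any unit clause, then simplifies.
Assignments in order: x2 = T, x1 = T, x3 = F.
No further unit clauses remain.
Total variables assigned = 3.

3


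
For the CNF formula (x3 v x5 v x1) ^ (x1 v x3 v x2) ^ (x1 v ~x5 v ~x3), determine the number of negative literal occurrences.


Scan each clause for negated literals.
Clause 1: 0 negative; Clause 2: 0 negative; Clause 3: 2 negative.
Total negative literal occurrences = 2.

2


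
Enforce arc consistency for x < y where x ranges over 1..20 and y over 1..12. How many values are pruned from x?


For the constraint x < y, x needs a supporting value in y's domain.
x can be at most 11 (one less than y's maximum).
Valid x values from domain: 11 out of 20.
Pruned = 20 - 11 = 9.

9


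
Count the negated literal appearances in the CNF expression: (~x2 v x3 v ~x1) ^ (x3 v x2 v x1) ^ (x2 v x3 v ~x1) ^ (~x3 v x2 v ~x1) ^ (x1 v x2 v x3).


Scan each clause for negated literals.
Clause 1: 2 negative; Clause 2: 0 negative; Clause 3: 1 negative; Clause 4: 2 negative; Clause 5: 0 negative.
Total negative literal occurrences = 5.

5


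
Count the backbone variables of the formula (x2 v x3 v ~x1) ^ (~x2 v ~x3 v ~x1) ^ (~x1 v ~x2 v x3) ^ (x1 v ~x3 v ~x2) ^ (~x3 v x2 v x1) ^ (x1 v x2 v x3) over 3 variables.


Find all satisfying assignments: 2 model(s).
Check which variables have the same value in every model.
No variable is fixed across all models.
Backbone size = 0.

0


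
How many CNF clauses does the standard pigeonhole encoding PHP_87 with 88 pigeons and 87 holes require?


The PHP encoding has two parts:
1) At-least-one-hole clauses: 88 (one per pigeon, each with 87 literals).
2) At-most-one-pigeon-per-hole clauses: 87 holes * C(88,2) = 87 * 3828 = 333036.
Total clauses = 88 + 333036 = 333124.

333124


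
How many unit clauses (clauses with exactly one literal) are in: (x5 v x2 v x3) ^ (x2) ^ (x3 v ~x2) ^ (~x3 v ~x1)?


A unit clause contains exactly one literal.
Unit clauses found: (x2).
Count = 1.

1


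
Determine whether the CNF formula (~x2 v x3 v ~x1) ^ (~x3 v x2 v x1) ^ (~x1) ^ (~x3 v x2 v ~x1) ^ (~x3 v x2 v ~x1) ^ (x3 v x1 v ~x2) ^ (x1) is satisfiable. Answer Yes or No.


Check all 8 possible truth assignments.
Number of satisfying assignments found: 0.
The formula is unsatisfiable.

No


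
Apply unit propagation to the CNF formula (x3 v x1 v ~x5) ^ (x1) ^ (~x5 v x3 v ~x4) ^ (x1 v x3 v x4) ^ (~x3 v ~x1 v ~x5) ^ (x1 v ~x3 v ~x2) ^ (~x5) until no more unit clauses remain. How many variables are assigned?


Unit propagation repeatedly assigns the literal in any unit clause, then simplifies.
Assignments in order: x1 = T, x5 = F.
No further unit clauses remain.
Total variables assigned = 2.

2


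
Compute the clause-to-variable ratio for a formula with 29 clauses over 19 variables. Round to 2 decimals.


Clause-to-variable ratio = clauses / variables.
29 / 19 = 1.53.

1.53


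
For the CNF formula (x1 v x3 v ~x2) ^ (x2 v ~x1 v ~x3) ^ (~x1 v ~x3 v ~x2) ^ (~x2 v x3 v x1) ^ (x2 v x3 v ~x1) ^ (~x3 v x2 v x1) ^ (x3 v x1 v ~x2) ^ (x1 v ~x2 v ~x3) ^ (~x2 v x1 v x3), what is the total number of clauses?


Each group enclosed in parentheses joined by ^ is one clause.
Counting the conjuncts: 9 clauses.

9


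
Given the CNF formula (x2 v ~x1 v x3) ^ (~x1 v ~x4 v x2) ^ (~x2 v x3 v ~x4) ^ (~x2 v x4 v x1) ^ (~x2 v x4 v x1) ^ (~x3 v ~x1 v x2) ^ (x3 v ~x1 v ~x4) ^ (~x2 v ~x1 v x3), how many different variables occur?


Identify each distinct variable in the formula.
Variables found: x1, x2, x3, x4.
Total distinct variables = 4.

4


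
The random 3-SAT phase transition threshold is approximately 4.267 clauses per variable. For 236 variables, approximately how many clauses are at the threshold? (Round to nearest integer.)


The 3-SAT phase transition occurs at approximately 4.267 clauses per variable.
m = 4.267 * 236 = 1007.012.
Rounded to nearest integer: 1007.

1007


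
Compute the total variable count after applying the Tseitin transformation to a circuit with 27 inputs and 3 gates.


The Tseitin transformation introduces one auxiliary variable per gate.
Total variables = inputs + gates = 27 + 3 = 30.

30


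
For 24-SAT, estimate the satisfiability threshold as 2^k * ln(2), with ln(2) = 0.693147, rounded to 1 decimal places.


Using the asymptotic formula: threshold ~ 2^k * ln(2).
2^24 = 16777216.
16777216 * 0.693147 = 11629076.9.

11629076.9


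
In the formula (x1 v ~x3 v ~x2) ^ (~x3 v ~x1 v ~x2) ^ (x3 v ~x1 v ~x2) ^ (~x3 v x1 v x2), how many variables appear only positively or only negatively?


A pure literal appears in only one polarity across all clauses.
No pure literals found.
Count = 0.

0


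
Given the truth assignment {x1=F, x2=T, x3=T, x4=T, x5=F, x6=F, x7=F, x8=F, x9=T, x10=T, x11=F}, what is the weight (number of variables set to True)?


The weight is the number of variables assigned True.
True variables: x2, x3, x4, x9, x10.
Weight = 5.

5


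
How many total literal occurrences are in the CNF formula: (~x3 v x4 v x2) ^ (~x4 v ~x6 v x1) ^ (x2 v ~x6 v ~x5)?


Clause lengths: 3, 3, 3.
Sum = 3 + 3 + 3 = 9.

9


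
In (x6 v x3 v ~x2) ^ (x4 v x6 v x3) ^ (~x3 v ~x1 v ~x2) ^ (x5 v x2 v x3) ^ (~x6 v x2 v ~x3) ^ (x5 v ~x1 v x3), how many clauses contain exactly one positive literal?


A definite clause has exactly one positive literal.
Clause 1: 2 positive -> not definite
Clause 2: 3 positive -> not definite
Clause 3: 0 positive -> not definite
Clause 4: 3 positive -> not definite
Clause 5: 1 positive -> definite
Clause 6: 2 positive -> not definite
Definite clause count = 1.

1


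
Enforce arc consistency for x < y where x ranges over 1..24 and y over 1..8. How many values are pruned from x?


For the constraint x < y, x needs a supporting value in y's domain.
x can be at most 7 (one less than y's maximum).
Valid x values from domain: 7 out of 24.
Pruned = 24 - 7 = 17.

17


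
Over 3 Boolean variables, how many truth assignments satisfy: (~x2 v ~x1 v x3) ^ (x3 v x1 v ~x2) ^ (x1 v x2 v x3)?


Enumerate all 8 truth assignments over 3 variables.
Test each against every clause.
Satisfying assignments found: 5.

5


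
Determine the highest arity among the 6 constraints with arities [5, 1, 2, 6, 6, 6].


The arities are: 5, 1, 2, 6, 6, 6.
Scan for the maximum value.
Maximum arity = 6.

6


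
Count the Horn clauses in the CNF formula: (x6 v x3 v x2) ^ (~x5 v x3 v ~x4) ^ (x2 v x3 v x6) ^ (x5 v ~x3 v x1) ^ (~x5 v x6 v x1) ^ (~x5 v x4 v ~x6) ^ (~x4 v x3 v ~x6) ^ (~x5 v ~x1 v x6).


A Horn clause has at most one positive literal.
Clause 1: 3 positive lit(s) -> not Horn
Clause 2: 1 positive lit(s) -> Horn
Clause 3: 3 positive lit(s) -> not Horn
Clause 4: 2 positive lit(s) -> not Horn
Clause 5: 2 positive lit(s) -> not Horn
Clause 6: 1 positive lit(s) -> Horn
Clause 7: 1 positive lit(s) -> Horn
Clause 8: 1 positive lit(s) -> Horn
Total Horn clauses = 4.

4


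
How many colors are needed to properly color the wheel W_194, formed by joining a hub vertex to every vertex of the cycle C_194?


W_194 consists of the cycle C_194 together with a hub vertex adjacent to every cycle vertex.
The cycle C_194 needs 2 colors (even cycle -> 2).
The hub is adjacent to every cycle vertex, so it must receive a new color distinct from all of them.
Chromatic number = 2 + 1 = 3.

3


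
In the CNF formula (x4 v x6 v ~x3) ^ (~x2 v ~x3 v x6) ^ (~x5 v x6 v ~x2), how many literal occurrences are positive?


Scan each clause for unnegated literals.
Clause 1: 2 positive; Clause 2: 1 positive; Clause 3: 1 positive.
Total positive literal occurrences = 4.

4


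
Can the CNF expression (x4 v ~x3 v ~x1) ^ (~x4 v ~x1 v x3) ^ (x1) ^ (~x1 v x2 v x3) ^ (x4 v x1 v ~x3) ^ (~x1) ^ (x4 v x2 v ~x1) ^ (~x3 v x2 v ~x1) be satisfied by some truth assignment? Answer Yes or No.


Check all 16 possible truth assignments.
Number of satisfying assignments found: 0.
The formula is unsatisfiable.

No


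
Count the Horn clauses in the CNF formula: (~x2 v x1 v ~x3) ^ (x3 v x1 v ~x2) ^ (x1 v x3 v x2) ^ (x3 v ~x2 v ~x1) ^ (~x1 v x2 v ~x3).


A Horn clause has at most one positive literal.
Clause 1: 1 positive lit(s) -> Horn
Clause 2: 2 positive lit(s) -> not Horn
Clause 3: 3 positive lit(s) -> not Horn
Clause 4: 1 positive lit(s) -> Horn
Clause 5: 1 positive lit(s) -> Horn
Total Horn clauses = 3.

3


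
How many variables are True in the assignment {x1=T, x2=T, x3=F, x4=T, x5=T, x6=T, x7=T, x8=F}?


The weight is the number of variables assigned True.
True variables: x1, x2, x4, x5, x6, x7.
Weight = 6.

6


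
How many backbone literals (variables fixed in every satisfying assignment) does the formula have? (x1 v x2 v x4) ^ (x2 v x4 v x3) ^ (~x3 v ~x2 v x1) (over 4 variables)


Find all satisfying assignments: 11 model(s).
Check which variables have the same value in every model.
No variable is fixed across all models.
Backbone size = 0.

0


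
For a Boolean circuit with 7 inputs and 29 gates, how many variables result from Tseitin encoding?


The Tseitin transformation introduces one auxiliary variable per gate.
Total variables = inputs + gates = 7 + 29 = 36.

36


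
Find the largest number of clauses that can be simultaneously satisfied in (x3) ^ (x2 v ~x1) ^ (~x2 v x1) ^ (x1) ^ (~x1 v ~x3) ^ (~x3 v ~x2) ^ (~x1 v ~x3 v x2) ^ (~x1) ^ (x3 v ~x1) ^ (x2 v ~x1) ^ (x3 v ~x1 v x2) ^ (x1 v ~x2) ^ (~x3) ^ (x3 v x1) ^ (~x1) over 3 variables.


Enumerate all 8 truth assignments.
For each, count how many of the 15 clauses are satisfied.
The formula is not fully satisfiable, so the maximum is below 15.
Maximum simultaneously satisfiable clauses = 13.

13


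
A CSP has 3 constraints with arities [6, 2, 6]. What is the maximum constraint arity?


The arities are: 6, 2, 6.
Scan for the maximum value.
Maximum arity = 6.

6


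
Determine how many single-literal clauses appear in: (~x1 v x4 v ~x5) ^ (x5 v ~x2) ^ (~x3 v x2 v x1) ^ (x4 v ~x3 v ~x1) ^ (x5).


A unit clause contains exactly one literal.
Unit clauses found: (x5).
Count = 1.

1


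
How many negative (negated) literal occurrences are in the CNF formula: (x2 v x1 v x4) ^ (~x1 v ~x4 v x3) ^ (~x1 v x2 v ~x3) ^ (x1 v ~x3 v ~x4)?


Scan each clause for negated literals.
Clause 1: 0 negative; Clause 2: 2 negative; Clause 3: 2 negative; Clause 4: 2 negative.
Total negative literal occurrences = 6.

6


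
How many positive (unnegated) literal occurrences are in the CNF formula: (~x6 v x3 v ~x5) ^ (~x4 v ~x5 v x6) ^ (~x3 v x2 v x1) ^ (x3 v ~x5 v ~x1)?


Scan each clause for unnegated literals.
Clause 1: 1 positive; Clause 2: 1 positive; Clause 3: 2 positive; Clause 4: 1 positive.
Total positive literal occurrences = 5.

5


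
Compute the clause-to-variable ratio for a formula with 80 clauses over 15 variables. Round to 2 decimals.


Clause-to-variable ratio = clauses / variables.
80 / 15 = 5.33.

5.33


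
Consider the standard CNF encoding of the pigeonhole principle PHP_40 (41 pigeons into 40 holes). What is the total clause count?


The PHP encoding has two parts:
1) At-least-one-hole clauses: 41 (one per pigeon, each with 40 literals).
2) At-most-one-pigeon-per-hole clauses: 40 holes * C(41,2) = 40 * 820 = 32800.
Total clauses = 41 + 32800 = 32841.

32841


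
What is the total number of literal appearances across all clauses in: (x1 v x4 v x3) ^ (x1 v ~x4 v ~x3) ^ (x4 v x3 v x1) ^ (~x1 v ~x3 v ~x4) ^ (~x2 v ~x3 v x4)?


Clause lengths: 3, 3, 3, 3, 3.
Sum = 3 + 3 + 3 + 3 + 3 = 15.

15


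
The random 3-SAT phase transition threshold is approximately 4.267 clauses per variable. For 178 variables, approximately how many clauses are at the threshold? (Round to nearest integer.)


The 3-SAT phase transition occurs at approximately 4.267 clauses per variable.
m = 4.267 * 178 = 759.526.
Rounded to nearest integer: 760.

760


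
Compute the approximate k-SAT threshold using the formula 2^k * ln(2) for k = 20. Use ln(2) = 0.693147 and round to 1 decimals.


Using the asymptotic formula: threshold ~ 2^k * ln(2).
2^20 = 1048576.
1048576 * 0.693147 = 726817.3.

726817.3


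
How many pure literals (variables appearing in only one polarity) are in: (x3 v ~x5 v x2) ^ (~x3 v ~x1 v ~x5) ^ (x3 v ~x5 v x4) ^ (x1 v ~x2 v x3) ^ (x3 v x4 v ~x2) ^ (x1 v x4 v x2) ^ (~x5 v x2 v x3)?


A pure literal appears in only one polarity across all clauses.
Pure literals: x4 (positive only), x5 (negative only).
Count = 2.

2


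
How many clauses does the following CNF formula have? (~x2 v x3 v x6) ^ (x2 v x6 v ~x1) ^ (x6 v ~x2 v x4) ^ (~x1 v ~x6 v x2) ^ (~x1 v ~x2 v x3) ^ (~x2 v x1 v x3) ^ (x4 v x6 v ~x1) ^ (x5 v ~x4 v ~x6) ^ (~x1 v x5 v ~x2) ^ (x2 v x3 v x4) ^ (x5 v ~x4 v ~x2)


Each group enclosed in parentheses joined by ^ is one clause.
Counting the conjuncts: 11 clauses.

11


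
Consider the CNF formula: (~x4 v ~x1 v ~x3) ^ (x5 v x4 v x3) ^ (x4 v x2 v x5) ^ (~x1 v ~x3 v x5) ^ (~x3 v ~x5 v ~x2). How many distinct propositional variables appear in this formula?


Identify each distinct variable in the formula.
Variables found: x1, x2, x3, x4, x5.
Total distinct variables = 5.

5


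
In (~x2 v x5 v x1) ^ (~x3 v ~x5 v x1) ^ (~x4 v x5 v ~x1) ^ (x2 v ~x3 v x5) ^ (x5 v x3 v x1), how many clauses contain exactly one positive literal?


A definite clause has exactly one positive literal.
Clause 1: 2 positive -> not definite
Clause 2: 1 positive -> definite
Clause 3: 1 positive -> definite
Clause 4: 2 positive -> not definite
Clause 5: 3 positive -> not definite
Definite clause count = 2.

2


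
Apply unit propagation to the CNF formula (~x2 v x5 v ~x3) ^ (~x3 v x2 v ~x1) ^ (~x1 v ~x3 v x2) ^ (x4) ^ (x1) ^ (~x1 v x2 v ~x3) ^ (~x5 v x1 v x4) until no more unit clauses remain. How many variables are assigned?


Unit propagation repeatedly assigns the literal in any unit clause, then simplifies.
Assignments in order: x4 = T, x1 = T.
No further unit clauses remain.
Total variables assigned = 2.

2


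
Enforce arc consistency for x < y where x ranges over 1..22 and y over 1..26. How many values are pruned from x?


For the constraint x < y, x needs a supporting value in y's domain.
x can be at most 25 (one less than y's maximum).
Valid x values from domain: 22 out of 22.
Pruned = 22 - 22 = 0.

0


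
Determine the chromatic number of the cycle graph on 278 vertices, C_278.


A cycle on an even number of vertices is bipartite: alternate two colors around the cycle.
Since 278 is even, two colors suffice, and at least two are needed because the graph has edges.
Chromatic number = 2.

2


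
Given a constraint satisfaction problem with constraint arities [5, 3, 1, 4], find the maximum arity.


The arities are: 5, 3, 1, 4.
Scan for the maximum value.
Maximum arity = 5.

5


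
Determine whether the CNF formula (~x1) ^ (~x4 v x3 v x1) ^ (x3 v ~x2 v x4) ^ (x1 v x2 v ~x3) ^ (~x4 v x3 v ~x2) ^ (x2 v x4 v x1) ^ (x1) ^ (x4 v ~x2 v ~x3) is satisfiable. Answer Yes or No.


Check all 16 possible truth assignments.
Number of satisfying assignments found: 0.
The formula is unsatisfiable.

No


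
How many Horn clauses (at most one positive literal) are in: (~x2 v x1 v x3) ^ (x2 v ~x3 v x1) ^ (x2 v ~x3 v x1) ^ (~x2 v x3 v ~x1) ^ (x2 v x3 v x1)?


A Horn clause has at most one positive literal.
Clause 1: 2 positive lit(s) -> not Horn
Clause 2: 2 positive lit(s) -> not Horn
Clause 3: 2 positive lit(s) -> not Horn
Clause 4: 1 positive lit(s) -> Horn
Clause 5: 3 positive lit(s) -> not Horn
Total Horn clauses = 1.

1


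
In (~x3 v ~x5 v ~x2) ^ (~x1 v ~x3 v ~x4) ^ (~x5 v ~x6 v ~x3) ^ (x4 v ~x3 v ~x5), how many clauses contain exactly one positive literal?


A definite clause has exactly one positive literal.
Clause 1: 0 positive -> not definite
Clause 2: 0 positive -> not definite
Clause 3: 0 positive -> not definite
Clause 4: 1 positive -> definite
Definite clause count = 1.

1


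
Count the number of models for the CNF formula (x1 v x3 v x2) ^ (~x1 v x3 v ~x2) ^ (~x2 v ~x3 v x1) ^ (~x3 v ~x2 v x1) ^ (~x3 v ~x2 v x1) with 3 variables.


Enumerate all 8 truth assignments over 3 variables.
Test each against every clause.
Satisfying assignments found: 5.

5


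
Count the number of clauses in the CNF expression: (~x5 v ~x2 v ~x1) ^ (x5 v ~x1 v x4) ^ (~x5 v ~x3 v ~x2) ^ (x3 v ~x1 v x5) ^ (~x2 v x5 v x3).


Each group enclosed in parentheses joined by ^ is one clause.
Counting the conjuncts: 5 clauses.

5


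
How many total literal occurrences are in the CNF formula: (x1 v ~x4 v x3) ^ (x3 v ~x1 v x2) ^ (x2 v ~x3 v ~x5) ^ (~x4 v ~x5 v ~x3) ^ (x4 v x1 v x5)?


Clause lengths: 3, 3, 3, 3, 3.
Sum = 3 + 3 + 3 + 3 + 3 = 15.

15


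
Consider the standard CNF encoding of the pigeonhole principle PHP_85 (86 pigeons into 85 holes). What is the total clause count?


The PHP encoding has two parts:
1) At-least-one-hole clauses: 86 (one per pigeon, each with 85 literals).
2) At-most-one-pigeon-per-hole clauses: 85 holes * C(86,2) = 85 * 3655 = 310675.
Total clauses = 86 + 310675 = 310761.

310761


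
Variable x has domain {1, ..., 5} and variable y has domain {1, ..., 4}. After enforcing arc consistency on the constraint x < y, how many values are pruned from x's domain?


For the constraint x < y, x needs a supporting value in y's domain.
x can be at most 3 (one less than y's maximum).
Valid x values from domain: 3 out of 5.
Pruned = 5 - 3 = 2.

2


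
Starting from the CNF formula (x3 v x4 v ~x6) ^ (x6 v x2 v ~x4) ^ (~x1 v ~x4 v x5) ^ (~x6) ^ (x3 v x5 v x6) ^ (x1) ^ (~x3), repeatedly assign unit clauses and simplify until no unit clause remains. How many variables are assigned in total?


Unit propagation repeatedly assigns the literal in any unit clause, then simplifies.
Assignments in order: x6 = F, x1 = T, x3 = F, x5 = T.
No further unit clauses remain.
Total variables assigned = 4.

4


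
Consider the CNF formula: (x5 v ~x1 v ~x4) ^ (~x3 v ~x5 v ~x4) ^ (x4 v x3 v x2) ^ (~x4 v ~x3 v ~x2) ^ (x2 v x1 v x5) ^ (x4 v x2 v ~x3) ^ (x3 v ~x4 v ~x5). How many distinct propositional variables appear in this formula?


Identify each distinct variable in the formula.
Variables found: x1, x2, x3, x4, x5.
Total distinct variables = 5.

5


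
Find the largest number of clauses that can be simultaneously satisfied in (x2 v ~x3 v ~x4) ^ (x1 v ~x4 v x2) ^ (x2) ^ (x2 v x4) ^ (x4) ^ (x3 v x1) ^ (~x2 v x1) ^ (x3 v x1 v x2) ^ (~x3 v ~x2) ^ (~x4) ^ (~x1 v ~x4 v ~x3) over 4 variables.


Enumerate all 16 truth assignments.
For each, count how many of the 11 clauses are satisfied.
The formula is not fully satisfiable, so the maximum is below 11.
Maximum simultaneously satisfiable clauses = 10.

10


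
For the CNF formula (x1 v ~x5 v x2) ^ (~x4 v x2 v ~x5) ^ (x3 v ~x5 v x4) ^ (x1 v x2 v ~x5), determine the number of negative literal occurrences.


Scan each clause for negated literals.
Clause 1: 1 negative; Clause 2: 2 negative; Clause 3: 1 negative; Clause 4: 1 negative.
Total negative literal occurrences = 5.

5


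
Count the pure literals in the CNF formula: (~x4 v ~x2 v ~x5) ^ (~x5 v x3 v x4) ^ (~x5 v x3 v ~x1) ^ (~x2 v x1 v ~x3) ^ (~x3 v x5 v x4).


A pure literal appears in only one polarity across all clauses.
Pure literals: x2 (negative only).
Count = 1.

1


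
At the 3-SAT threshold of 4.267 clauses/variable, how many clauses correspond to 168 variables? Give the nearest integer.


The 3-SAT phase transition occurs at approximately 4.267 clauses per variable.
m = 4.267 * 168 = 716.856.
Rounded to nearest integer: 717.

717


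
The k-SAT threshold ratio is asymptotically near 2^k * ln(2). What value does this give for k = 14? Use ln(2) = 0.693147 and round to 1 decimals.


Using the asymptotic formula: threshold ~ 2^k * ln(2).
2^14 = 16384.
16384 * 0.693147 = 11356.5.

11356.5


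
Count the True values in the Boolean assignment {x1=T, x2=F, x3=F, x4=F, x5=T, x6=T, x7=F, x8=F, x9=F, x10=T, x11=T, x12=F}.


The weight is the number of variables assigned True.
True variables: x1, x5, x6, x10, x11.
Weight = 5.

5


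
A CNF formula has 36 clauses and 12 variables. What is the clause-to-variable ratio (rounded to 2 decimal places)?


Clause-to-variable ratio = clauses / variables.
36 / 12 = 3.0.

3.0


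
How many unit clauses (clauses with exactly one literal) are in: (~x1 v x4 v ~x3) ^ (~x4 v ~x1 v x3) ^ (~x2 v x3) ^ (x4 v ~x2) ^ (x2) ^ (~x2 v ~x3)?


A unit clause contains exactly one literal.
Unit clauses found: (x2).
Count = 1.

1


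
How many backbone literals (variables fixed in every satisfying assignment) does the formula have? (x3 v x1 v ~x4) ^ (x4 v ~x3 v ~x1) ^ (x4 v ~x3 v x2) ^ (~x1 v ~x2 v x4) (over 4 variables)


Find all satisfying assignments: 10 model(s).
Check which variables have the same value in every model.
No variable is fixed across all models.
Backbone size = 0.

0


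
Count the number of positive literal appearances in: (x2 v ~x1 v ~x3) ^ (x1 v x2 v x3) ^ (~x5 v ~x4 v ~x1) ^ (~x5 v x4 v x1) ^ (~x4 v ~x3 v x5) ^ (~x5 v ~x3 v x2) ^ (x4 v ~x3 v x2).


Scan each clause for unnegated literals.
Clause 1: 1 positive; Clause 2: 3 positive; Clause 3: 0 positive; Clause 4: 2 positive; Clause 5: 1 positive; Clause 6: 1 positive; Clause 7: 2 positive.
Total positive literal occurrences = 10.

10


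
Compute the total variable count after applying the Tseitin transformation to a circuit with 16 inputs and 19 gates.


The Tseitin transformation introduces one auxiliary variable per gate.
Total variables = inputs + gates = 16 + 19 = 35.

35


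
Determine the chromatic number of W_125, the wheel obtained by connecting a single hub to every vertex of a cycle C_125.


W_125 consists of the cycle C_125 together with a hub vertex adjacent to every cycle vertex.
The cycle C_125 needs 3 colors (odd cycle -> 3).
The hub is adjacent to every cycle vertex, so it must receive a new color distinct from all of them.
Chromatic number = 3 + 1 = 4.

4


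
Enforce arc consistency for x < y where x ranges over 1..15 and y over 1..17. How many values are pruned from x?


For the constraint x < y, x needs a supporting value in y's domain.
x can be at most 16 (one less than y's maximum).
Valid x values from domain: 15 out of 15.
Pruned = 15 - 15 = 0.

0


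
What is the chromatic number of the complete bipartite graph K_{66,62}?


K_{66,62} is bipartite by definition: the two parts are independent sets, with every edge crossing between them.
Color all vertices in one part with color 1 and all vertices in the other part with color 2.
Since the graph has at least one edge, one color does not suffice.
Chromatic number = 2.

2


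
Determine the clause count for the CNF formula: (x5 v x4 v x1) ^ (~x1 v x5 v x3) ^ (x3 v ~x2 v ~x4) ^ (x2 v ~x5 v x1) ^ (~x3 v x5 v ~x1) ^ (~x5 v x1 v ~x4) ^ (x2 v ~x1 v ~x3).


Each group enclosed in parentheses joined by ^ is one clause.
Counting the conjuncts: 7 clauses.

7


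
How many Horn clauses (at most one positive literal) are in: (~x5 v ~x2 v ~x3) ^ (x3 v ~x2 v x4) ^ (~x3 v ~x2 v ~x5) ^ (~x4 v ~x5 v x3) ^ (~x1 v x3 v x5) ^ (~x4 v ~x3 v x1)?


A Horn clause has at most one positive literal.
Clause 1: 0 positive lit(s) -> Horn
Clause 2: 2 positive lit(s) -> not Horn
Clause 3: 0 positive lit(s) -> Horn
Clause 4: 1 positive lit(s) -> Horn
Clause 5: 2 positive lit(s) -> not Horn
Clause 6: 1 positive lit(s) -> Horn
Total Horn clauses = 4.

4


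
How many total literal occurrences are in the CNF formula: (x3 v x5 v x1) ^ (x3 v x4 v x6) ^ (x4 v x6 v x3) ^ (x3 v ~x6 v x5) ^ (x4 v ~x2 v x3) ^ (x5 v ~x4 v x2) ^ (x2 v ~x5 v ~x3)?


Clause lengths: 3, 3, 3, 3, 3, 3, 3.
Sum = 3 + 3 + 3 + 3 + 3 + 3 + 3 = 21.

21


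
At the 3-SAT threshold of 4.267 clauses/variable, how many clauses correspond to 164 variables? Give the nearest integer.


The 3-SAT phase transition occurs at approximately 4.267 clauses per variable.
m = 4.267 * 164 = 699.788.
Rounded to nearest integer: 700.

700


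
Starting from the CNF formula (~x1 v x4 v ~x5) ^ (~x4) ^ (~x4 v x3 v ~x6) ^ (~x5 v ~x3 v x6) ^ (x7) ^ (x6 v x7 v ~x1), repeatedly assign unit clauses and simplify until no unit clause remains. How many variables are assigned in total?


Unit propagation repeatedly assigns the literal in any unit clause, then simplifies.
Assignments in order: x4 = F, x7 = T.
No further unit clauses remain.
Total variables assigned = 2.

2


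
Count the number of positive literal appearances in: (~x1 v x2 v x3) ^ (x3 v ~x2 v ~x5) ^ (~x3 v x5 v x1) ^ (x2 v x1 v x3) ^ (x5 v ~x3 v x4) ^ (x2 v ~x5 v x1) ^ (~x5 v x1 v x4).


Scan each clause for unnegated literals.
Clause 1: 2 positive; Clause 2: 1 positive; Clause 3: 2 positive; Clause 4: 3 positive; Clause 5: 2 positive; Clause 6: 2 positive; Clause 7: 2 positive.
Total positive literal occurrences = 14.

14


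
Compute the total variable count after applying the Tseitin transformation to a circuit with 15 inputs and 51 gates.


The Tseitin transformation introduces one auxiliary variable per gate.
Total variables = inputs + gates = 15 + 51 = 66.

66


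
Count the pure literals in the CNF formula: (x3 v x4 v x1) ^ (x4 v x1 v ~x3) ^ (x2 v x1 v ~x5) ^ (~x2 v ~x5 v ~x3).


A pure literal appears in only one polarity across all clauses.
Pure literals: x1 (positive only), x4 (positive only), x5 (negative only).
Count = 3.

3


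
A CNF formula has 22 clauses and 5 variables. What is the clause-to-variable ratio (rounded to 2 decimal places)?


Clause-to-variable ratio = clauses / variables.
22 / 5 = 4.4.

4.4


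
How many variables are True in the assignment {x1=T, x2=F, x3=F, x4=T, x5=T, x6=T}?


The weight is the number of variables assigned True.
True variables: x1, x4, x5, x6.
Weight = 4.

4


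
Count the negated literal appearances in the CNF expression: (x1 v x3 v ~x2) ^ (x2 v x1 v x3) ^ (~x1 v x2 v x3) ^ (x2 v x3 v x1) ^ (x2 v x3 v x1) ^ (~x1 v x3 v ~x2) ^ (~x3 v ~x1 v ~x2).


Scan each clause for negated literals.
Clause 1: 1 negative; Clause 2: 0 negative; Clause 3: 1 negative; Clause 4: 0 negative; Clause 5: 0 negative; Clause 6: 2 negative; Clause 7: 3 negative.
Total negative literal occurrences = 7.

7
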